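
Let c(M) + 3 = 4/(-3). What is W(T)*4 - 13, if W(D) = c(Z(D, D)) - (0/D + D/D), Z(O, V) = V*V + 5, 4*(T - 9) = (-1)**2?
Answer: -103/3 ≈ -34.333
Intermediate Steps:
T = 37/4 (T = 9 + (1/4)*(-1)**2 = 9 + (1/4)*1 = 9 + 1/4 = 37/4 ≈ 9.2500)
Z(O, V) = 5 + V**2 (Z(O, V) = V**2 + 5 = 5 + V**2)
c(M) = -13/3 (c(M) = -3 + 4/(-3) = -3 + 4*(-1/3) = -3 - 4/3 = -13/3)
W(D) = -16/3 (W(D) = -13/3 - (0/D + D/D) = -13/3 - (0 + 1) = -13/3 - 1*1 = -13/3 - 1 = -16/3)
W(T)*4 - 13 = -16/3*4 - 13 = -64/3 - 13 = -103/3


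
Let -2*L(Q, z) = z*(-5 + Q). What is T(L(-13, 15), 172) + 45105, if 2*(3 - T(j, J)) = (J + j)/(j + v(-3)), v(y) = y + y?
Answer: 11637557/258 ≈ 45107.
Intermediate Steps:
v(y) = 2*y
L(Q, z) = -z*(-5 + Q)/2
T(j, J) = 3 - (J + j)/(2*(-6 + j)) (T(j, J) = 3 - (J + j)/(2*(j + 2*(-3))) = 3 - (J + j)/(2*(j - 6)) = 3 - (J + j)/(2*(-6 + j)))
T(L(-13, 15), 172) + 45105 = (-36 - 1*172 + 5*((½)*15*(5 - 1*(-13))))/(2*(-6 + (½)*15*(5 - 1*(-13)))) + 45105 = (-36 - 172 + 5*((½)*15*(5 + 13)))/(2*(-6 + (½)*15*(5 + 13))) + 45105 = (-36 - 172 + 5*((½)*15*18))/(2*(-6 + (½)*15*18)) + 45105 = (-36 - 172 + 5*135)/(2*(-6 + 135)) + 45105 = (½)*(-36 - 172 + 675)/129 + 45105 = (½)*(1/129)*467 + 45105 = 467/258 + 45105 = 11637557/258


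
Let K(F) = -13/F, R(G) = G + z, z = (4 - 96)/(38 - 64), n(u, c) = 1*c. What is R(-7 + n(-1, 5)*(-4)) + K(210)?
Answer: -64219/2730 ≈ -23.523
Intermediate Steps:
n(u, c) = c
z = 46/13 (z = -92/(-26) = -92*(-1/26) = 46/13 ≈ 3.5385)
R(G) = 46/13 + G (R(G) = G + 46/13 = 46/13 + G)
R(-7 + n(-1, 5)*(-4)) + K(210) = (46/13 + (-7 + 5*(-4))) - 13/210 = (46/13 + (-7 - 20)) - 13*1/210 = (46/13 - 27) - 13/210 = -305/13 - 13/210 = -64219/2730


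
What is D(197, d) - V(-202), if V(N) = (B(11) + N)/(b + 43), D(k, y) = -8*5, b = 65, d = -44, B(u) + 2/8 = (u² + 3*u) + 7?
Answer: -5705/144 ≈ -39.618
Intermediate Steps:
B(u) = 27/4 + u² + 3*u (B(u) = -¼ + ((u² + 3*u) + 7) = -¼ + (7 + u² + 3*u) = 27/4 + u² + 3*u)
D(k, y) = -40
V(N) = 643/432 + N/108 (V(N) = ((27/4 + 11² + 3*11) + N)/(65 + 43) = ((27/4 + 121 + 33) + N)/108 = (643/4 + N)*(1/108) = 643/432 + N/108)
D(197, d) - V(-202) = -40 - (643/432 + (1/108)*(-202)) = -40 - (643/432 - 101/54) = -40 - 1*(-55/144) = -40 + 55/144 = -5705/144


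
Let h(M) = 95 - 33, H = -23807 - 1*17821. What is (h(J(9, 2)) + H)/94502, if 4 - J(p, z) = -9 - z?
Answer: -20783/47251 ≈ -0.43984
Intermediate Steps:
J(p, z) = 13 + z (J(p, z) = 4 - (-9 - z) = 4 + (9 + z) = 13 + z)
H = -41628 (H = -23807 - 17821 = -41628)
h(M) = 62
(h(J(9, 2)) + H)/94502 = (62 - 41628)/94502 = -41566*1/94502 = -20783/47251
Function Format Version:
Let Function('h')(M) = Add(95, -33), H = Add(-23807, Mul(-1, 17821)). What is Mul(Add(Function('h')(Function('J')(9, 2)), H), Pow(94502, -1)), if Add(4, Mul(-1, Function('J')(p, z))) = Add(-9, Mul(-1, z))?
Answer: Rational(-20783, 47251) ≈ -0.43984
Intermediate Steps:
Function('J')(p, z) = Add(13, z) (Function('J')(p, z) = Add(4, Mul(-1, Add(-9, Mul(-1, z)))) = Add(4, Add(9, z)) = Add(13, z))
H = -41628 (H = Add(-23807, -17821) = -41628)
Function('h')(M) = 62
Mul(Add(Function('h')(Function('J')(9, 2)), H), Pow(94502, -1)) = Mul(Add(62, -41628), Pow(94502, -1)) = Mul(-41566, Rational(1, 94502)) = Rational(-20783, 47251)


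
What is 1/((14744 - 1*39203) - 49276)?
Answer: -1/73735 ≈ -1.3562e-5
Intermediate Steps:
1/((14744 - 1*39203) - 49276) = 1/((14744 - 39203) - 49276) = 1/(-24459 - 49276) = 1/(-73735) = -1/73735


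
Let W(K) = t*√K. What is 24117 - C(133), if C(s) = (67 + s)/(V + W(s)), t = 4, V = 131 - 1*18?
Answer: 256606397/10641 + 800*√133/10641 ≈ 24116.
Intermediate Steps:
V = 113 (V = 131 - 18 = 113)
W(K) = 4*√K
C(s) = (67 + s)/(113 + 4*√s)
24117 - C(133) = 24117 - (67 + 133)/(113 + 4*√133) = 24117 - 200/(113 + 4*√133)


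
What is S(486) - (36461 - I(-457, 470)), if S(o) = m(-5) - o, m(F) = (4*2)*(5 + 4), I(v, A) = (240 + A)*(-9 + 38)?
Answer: -16285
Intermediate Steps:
I(v, A) = 6960 + 29*A (I(v, A) = (240 + A)*29 = 6960 + 29*A)
m(F) = 72 (m(F) = 8*9 = 72)
S(o) = 72 - o
S(486) - (36461 - I(-457, 470)) = (72 - 1*486) - (36461 - (6960 + 29*470)) = (72 - 486) - (36461 - (6960 + 13630)) = -414 - (36461 - 1*20590) = -414 - (36461 - 20590) = -414 - 1*15871 = -414 - 15871 = -16285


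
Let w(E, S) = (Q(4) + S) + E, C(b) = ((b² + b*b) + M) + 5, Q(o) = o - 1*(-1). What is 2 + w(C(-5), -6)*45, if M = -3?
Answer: 2297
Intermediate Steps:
Q(o) = 1 + o (Q(o) = o + 1 = 1 + o)
C(b) = 2 + 2*b² (C(b) = ((b² + b*b) - 3) + 5 = ((b² + b²) - 3) + 5 = (2*b² - 3) + 5 = (-3 + 2*b²) + 5 = 2 + 2*b²)
w(E, S) = 5 + E + S (w(E, S) = ((1 + 4) + S) + E = (5 + S) + E = 5 + E + S)
2 + w(C(-5), -6)*45 = 2 + (5 + (2 + 2*(-5)²) - 6)*45 = 2 + (5 + (2 + 2*25) - 6)*45 = 2 + (5 + (2 + 50) - 6)*45 = 2 + (5 + 52 - 6)*45 = 2 + 51*45 = 2 + 2295 = 2297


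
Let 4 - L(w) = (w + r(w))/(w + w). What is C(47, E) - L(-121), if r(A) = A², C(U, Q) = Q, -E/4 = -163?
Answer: 588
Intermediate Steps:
E = 652 (E = -4*(-163) = 652)
L(w) = 4 - (w + w²)/(2*w) (L(w) = 4 - (w + w²)/(w + w) = 4 - (w + w²)/(2*w))
C(47, E) - L(-121) = 652 - (7/2 - ½*(-121)) = 652 - (7/2 + 121/2) = 652 - 1*64 = 652 - 64 = 588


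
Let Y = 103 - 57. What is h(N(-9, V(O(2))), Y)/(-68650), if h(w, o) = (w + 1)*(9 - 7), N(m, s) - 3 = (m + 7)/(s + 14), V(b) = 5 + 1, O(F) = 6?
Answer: -39/343250 ≈ -0.00011362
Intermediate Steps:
V(b) = 6
N(m, s) = 3 + (7 + m)/(14 + s) (N(m, s) = 3 + (m + 7)/(s + 14) = 3 + (7 + m)/(14 + s))
Y = 46
h(w, o) = 2 + 2*w (h(w, o) = (1 + w)*2 = 2 + 2*w)
h(N(-9, V(O(2))), Y)/(-68650) = (2 + 2*((49 - 9 + 3*6)/(14 + 6)))/(-68650) = (2 + 2*((49 - 9 + 18)/20))*(-1/68650) = (2 + 2*((1/20)*58))*(-1/68650) = (2 + 2*(29/10))*(-1/68650) = (2 + 29/5)*(-1/68650) = (39/5)*(-1/68650) = -39/343250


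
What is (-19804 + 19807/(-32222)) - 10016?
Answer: -960879847/32222 ≈ -29821.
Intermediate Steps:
(-19804 + 19807/(-32222)) - 10016 = (-19804 + 19807*(-1/32222)) - 10016 = (-19804 - 19807/32222) - 10016 = -638144295/32222 - 10016 = -960879847/32222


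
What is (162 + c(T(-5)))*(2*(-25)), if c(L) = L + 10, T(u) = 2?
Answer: -8700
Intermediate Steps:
c(L) = 10 + L
(162 + c(T(-5)))*(2*(-25)) = (162 + (10 + 2))*(2*(-25)) = (162 + 12)*(-50) = 174*(-50) = -8700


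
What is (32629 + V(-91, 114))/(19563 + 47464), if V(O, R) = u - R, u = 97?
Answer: 32612/67027 ≈ 0.48655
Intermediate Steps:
V(O, R) = 97 - R
(32629 + V(-91, 114))/(19563 + 47464) = (32629 + (97 - 1*114))/(19563 + 47464) = (32629 + (97 - 114))/67027 = (32629 - 17)*(1/67027) = 32612*(1/67027) = 32612/67027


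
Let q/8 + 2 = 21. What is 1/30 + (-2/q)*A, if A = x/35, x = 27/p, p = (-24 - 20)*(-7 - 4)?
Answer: 128663/3862320 ≈ 0.033312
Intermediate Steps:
q = 152 (q = -16 + 8*21 = -16 + 168 = 152)
p = 484 (p = -44*(-11) = 484)
x = 27/484 ≈ 0.055785
A = 27/16940 (A = (27/484)/35 = (27/484)*(1/35) = 27/16940 ≈ 0.0015939)
1/30 + (-2/q)*A = 1/30 - 2/152*(27/16940) = 1/30 - 2*1/152*(27/16940) = 1/30 - 1/76*27/16940 = 1/30 - 27/1287440 = 128663/3862320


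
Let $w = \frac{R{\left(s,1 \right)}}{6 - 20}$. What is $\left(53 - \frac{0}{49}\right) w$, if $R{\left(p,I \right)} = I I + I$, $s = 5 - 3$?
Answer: $- \frac{53}{7} \approx -7.5714$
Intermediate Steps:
$s = 2$
$R{\left(p,I \right)} = I + I^{2}$ ($R{\left(p,I \right)} = I^{2} + I = I + I^{2}$)
$w = - \frac{1}{7}$ ($w = \frac{1 \left(1 + 1\right)}{6 - 20} = \frac{1 \cdot 2}{6 - 20} = \frac{2}{-14} = 2 \left(- \frac{1}{14}\right) = - \frac{1}{7} \approx -0.14286$)
$\left(53 - \frac{0}{49}\right) w = \left(53 - \frac{0}{49}\right) \left(- \frac{1}{7}\right) = \left(53 - 0 \cdot \frac{1}{49}\right) \left(- \frac{1}{7}\right) = \left(53 - 0\right) \left(- \frac{1}{7}\right) = \left(53 + 0\right) \left(- \frac{1}{7}\right) = 53 \left(- \frac{1}{7}\right) = - \frac{53}{7}$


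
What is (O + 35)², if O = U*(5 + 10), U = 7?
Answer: 19600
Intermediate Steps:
O = 105 (O = 7*(5 + 10) = 7*15 = 105)
(O + 35)² = (105 + 35)² = 140² = 19600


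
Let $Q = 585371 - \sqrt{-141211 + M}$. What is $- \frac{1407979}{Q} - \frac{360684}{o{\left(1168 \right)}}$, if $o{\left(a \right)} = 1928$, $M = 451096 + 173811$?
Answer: $- \frac{31295139413095333}{165161504941490} - \frac{16895748 \sqrt{3359}}{342658723945} \approx -189.48$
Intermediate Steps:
$M = 624907$
$Q = 585371 - 12 \sqrt{3359}$ ($Q = 585371 - \sqrt{-141211 + 624907} = 585371 - \sqrt{483696} = 585371 - 12 \sqrt{3359} \approx 5.8468 \cdot 10^{5}$)
$- \frac{1407979}{Q} - \frac{360684}{o{\left(1168 \right)}} = - \frac{1407979}{585371 - 12 \sqrt{3359}} - \frac{360684}{1928} = - \frac{1407979}{585371 - 12 \sqrt{3359}} - \frac{90171}{482} = - \frac{90171}{482} - \frac{1407979}{585371 - 12 \sqrt{3359}}$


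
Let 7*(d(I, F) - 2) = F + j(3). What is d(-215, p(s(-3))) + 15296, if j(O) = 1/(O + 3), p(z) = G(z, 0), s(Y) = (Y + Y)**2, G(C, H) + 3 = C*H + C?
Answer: 642715/42 ≈ 15303.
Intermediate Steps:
G(C, H) = -3 + C + C*H (G(C, H) = -3 + (C*H + C) = -3 + (C + C*H) = -3 + C + C*H)
s(Y) = 4*Y**2 (s(Y) = (2*Y)**2 = 4*Y**2)
p(z) = -3 + z (p(z) = -3 + z + z*0 = -3 + z + 0 = -3 + z)
j(O) = 1/(3 + O)
d(I, F) = 85/42 + F/7 (d(I, F) = 2 + (F + 1/(3 + 3))/7 = 2 + (F + 1/6)/7 = 2 + (1/6 + F)/7 = 2 + (1/42 + F/7) = 85/42 + F/7)
d(-215, p(s(-3))) + 15296 = (85/42 + (-3 + 4*(-3)**2)/7) + 15296 = (85/42 + (-3 + 4*9)/7) + 15296 = (85/42 + (-3 + 36)/7) + 15296 = (85/42 + (1/7)*33) + 15296 = (85/42 + 33/7) + 15296 = 283/42 + 15296 = 642715/42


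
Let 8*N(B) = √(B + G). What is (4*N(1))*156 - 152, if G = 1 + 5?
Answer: -152 + 78*√7 ≈ 54.369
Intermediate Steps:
G = 6
N(B) = √(6 + B)/8 (N(B) = √(B + 6)/8 = √(6 + B)/8)
(4*N(1))*156 - 152 = (4*(√(6 + 1)/8))*156 - 152 = (4*(√7/8))*156 - 152 = (√7/2)*156 - 152 = 78*√7 - 152 = -152 + 78*√7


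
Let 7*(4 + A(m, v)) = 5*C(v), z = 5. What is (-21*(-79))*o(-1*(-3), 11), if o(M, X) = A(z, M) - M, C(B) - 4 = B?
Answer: -3318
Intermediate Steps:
C(B) = 4 + B
A(m, v) = -8/7 + 5*v/7 (A(m, v) = -4 + (5*(4 + v))/7 = -4 + (20 + 5*v)/7 = -4 + (20/7 + 5*v/7) = -8/7 + 5*v/7)
o(M, X) = -8/7 - 2*M/7 (o(M, X) = (-8/7 + 5*M/7) - M = -8/7 - 2*M/7)
(-21*(-79))*o(-1*(-3), 11) = (-21*(-79))*(-8/7 - (-2)*(-3)/7) = 1659*(-8/7 - 2/7*3) = 1659*(-8/7 - 6/7) = 1659*(-2) = -3318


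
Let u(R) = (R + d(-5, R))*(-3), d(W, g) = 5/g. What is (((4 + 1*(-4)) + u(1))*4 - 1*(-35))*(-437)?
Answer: 16169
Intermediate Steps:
u(R) = -15/R - 3*R (u(R) = (R + 5/R)*(-3) = -15/R - 3*R)
(((4 + 1*(-4)) + u(1))*4 - 1*(-35))*(-437) = (((4 + 1*(-4)) + (-15/1 - 3*1))*4 - 1*(-35))*(-437) = (((4 - 4) + (-15*1 - 3))*4 + 35)*(-437) = ((0 + (-15 - 3))*4 + 35)*(-437) = ((0 - 18)*4 + 35)*(-437) = (-18*4 + 35)*(-437) = (-72 + 35)*(-437) = -37*(-437) = 16169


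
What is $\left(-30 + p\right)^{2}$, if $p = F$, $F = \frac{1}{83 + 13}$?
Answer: $\frac{8288641}{9216} \approx 899.38$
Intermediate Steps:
$F = \frac{1}{96} \approx 0.010417$
$p = \frac{1}{96} \approx 0.010417$
$\left(-30 + p\right)^{2} = \left(-30 + \frac{1}{96}\right)^{2} = \left(- \frac{2879}{96}\right)^{2} = \frac{8288641}{9216}$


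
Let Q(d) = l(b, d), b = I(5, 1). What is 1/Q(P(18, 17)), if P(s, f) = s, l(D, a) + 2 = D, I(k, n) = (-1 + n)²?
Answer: -½ ≈ -0.50000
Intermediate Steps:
b = 0 (b = (-1 + 1)² = 0² = 0)
l(D, a) = -2 + D
Q(d) = -2 (Q(d) = -2 + 0 = -2)
1/Q(P(18, 17)) = 1/(-2) = -½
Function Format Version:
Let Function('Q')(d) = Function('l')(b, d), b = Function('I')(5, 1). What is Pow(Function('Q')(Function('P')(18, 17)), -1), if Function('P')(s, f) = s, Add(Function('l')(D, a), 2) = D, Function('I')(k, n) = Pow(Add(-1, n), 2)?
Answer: Rational(-1, 2) ≈ -0.50000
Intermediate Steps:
b = 0 (b = Pow(Add(-1, 1), 2) = Pow(0, 2) = 0)
Function('l')(D, a) = Add(-2, D)
Function('Q')(d) = -2 (Function('Q')(d) = Add(-2, 0) = -2)
Pow(Function('Q')(Function('P')(18, 17)), -1) = Pow(-2, -1) = Rational(-1, 2)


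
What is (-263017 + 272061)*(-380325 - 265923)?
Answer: -5844666912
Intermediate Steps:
(-263017 + 272061)*(-380325 - 265923) = 9044*(-646248) = -5844666912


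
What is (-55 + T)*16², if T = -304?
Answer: -91904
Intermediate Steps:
(-55 + T)*16² = (-55 - 304)*16² = -359*256 = -91904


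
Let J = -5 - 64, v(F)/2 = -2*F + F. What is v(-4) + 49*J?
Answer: -3373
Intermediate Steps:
v(F) = -2*F (v(F) = 2*(-2*F + F) = 2*(-F) = -2*F)
J = -69
v(-4) + 49*J = -2*(-4) + 49*(-69) = 8 - 3381 = -3373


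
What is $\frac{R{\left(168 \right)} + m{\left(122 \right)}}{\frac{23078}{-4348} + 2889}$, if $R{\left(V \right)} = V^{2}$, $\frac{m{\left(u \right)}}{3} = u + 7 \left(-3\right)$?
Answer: $\frac{62017698}{6269147} \approx 9.8925$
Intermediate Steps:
$m{\left(u \right)} = -63 + 3 u$ ($m{\left(u \right)} = 3 \left(u + 7 \left(-3\right)\right) = 3 \left(u - 21\right) = 3 \left(-21 + u\right) = -63 + 3 u$)
$\frac{R{\left(168 \right)} + m{\left(122 \right)}}{\frac{23078}{-4348} + 2889} = \frac{168^{2} + \left(-63 + 3 \cdot 122\right)}{\frac{23078}{-4348} + 2889} = \frac{28224 + \left(-63 + 366\right)}{23078 \left(- \frac{1}{4348}\right) + 2889} = \frac{28224 + 303}{- \frac{11539}{2174} + 2889} = \frac{28527}{\frac{6269147}{2174}} = 28527 \cdot \frac{2174}{6269147} = \frac{62017698}{6269147}$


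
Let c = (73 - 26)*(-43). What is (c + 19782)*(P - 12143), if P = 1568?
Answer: -187822575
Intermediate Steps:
c = -2021 (c = 47*(-43) = -2021)
(c + 19782)*(P - 12143) = (-2021 + 19782)*(1568 - 12143) = 17761*(-10575) = -187822575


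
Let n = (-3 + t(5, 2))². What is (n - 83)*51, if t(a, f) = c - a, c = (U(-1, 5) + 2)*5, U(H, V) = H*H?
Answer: -1734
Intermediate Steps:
U(H, V) = H²
c = 15 (c = ((-1)² + 2)*5 = (1 + 2)*5 = 3*5 = 15)
t(a, f) = 15 - a
n = 49 (n = (-3 + (15 - 1*5))² = (-3 + (15 - 5))² = (-3 + 10)² = 7² = 49)
(n - 83)*51 = (49 - 83)*51 = -34*51 = -1734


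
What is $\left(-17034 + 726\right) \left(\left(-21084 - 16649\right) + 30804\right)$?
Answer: $112998132$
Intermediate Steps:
$\left(-17034 + 726\right) \left(\left(-21084 - 16649\right) + 30804\right) = - 16308 \left(\left(-21084 - 16649\right) + 30804\right) = - 16308 \left(-37733 + 30804\right) = \left(-16308\right) \left(-6929\right) = 112998132$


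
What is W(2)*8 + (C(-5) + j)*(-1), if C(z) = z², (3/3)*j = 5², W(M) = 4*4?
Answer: 78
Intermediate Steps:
W(M) = 16
j = 25 (j = 5² = 25)
W(2)*8 + (C(-5) + j)*(-1) = 16*8 + ((-5)² + 25)*(-1) = 128 + (25 + 25)*(-1) = 128 + 50*(-1) = 128 - 50 = 78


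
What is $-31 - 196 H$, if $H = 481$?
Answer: $-94307$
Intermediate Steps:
$-31 - 196 H = -31 - 94276 = -94307$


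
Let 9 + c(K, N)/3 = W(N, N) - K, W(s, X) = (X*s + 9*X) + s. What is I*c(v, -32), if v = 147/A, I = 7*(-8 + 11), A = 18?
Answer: 86541/2 ≈ 43271.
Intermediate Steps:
I = 21 (I = 7*3 = 21)
v = 49/6 (v = 147/18 = 147*(1/18) = 49/6 ≈ 8.1667)
W(s, X) = s + 9*X + X*s (W(s, X) = (9*X + X*s) + s = s + 9*X + X*s)
c(K, N) = -27 - 3*K + 3*N² + 30*N (c(K, N) = -27 + 3*((N + 9*N + N*N) - K) = -27 + 3*((N + 9*N + N²) - K) = -27 + 3*((N² + 10*N) - K) = -27 + 3*(N² - K + 10*N) = -27 + (-3*K + 3*N² + 30*N) = -27 - 3*K + 3*N² + 30*N)
I*c(v, -32) = 21*(-27 - 3*49/6 + 3*(-32)² + 30*(-32)) = 21*(-27 - 49/2 + 3*1024 - 960) = 21*(-27 - 49/2 + 3072 - 960) = 21*(4121/2) = 86541/2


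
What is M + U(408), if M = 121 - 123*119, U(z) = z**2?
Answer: 151948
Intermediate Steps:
M = -14516 (M = 121 - 14637 = -14516)
M + U(408) = -14516 + 408**2 = -14516 + 166464 = 151948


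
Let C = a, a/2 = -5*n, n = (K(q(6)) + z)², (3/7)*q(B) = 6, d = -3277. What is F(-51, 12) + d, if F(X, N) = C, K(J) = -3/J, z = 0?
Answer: -321191/98 ≈ -3277.5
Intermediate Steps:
q(B) = 14 (q(B) = (7/3)*6 = 14)
n = 9/196 (n = (-3/14 + 0)² = (-3/14)² = 9/196 ≈ 0.045918)
a = -45/98 (a = 2*(-5*9/196) = 2*(-45/196) = -45/98 ≈ -0.45918)
C = -45/98 ≈ -0.45918
F(X, N) = -45/98
F(-51, 12) + d = -45/98 - 3277 = -321191/98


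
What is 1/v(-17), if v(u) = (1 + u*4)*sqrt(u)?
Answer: I*sqrt(17)/1139 ≈ 0.0036199*I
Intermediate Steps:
v(u) = sqrt(u)*(1 + 4*u) (v(u) = (1 + 4*u)*sqrt(u) = sqrt(u)*(1 + 4*u))
1/v(-17) = 1/(sqrt(-17)*(1 + 4*(-17))) = 1/((I*sqrt(17))*(1 - 68)) = 1/((I*sqrt(17))*(-67)) = 1/(-67*I*sqrt(17)) = I*sqrt(17)/1139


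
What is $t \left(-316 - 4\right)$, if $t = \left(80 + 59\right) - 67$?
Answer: $-23040$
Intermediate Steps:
$t = 72$ ($t = 139 - 67 = 72$)
$t \left(-316 - 4\right) = 72 \left(-316 - 4\right) = 72 \left(-320\right) = -23040$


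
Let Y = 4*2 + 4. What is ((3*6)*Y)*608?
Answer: 131328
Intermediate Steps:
Y = 12 (Y = 8 + 4 = 12)
((3*6)*Y)*608 = ((3*6)*12)*608 = (18*12)*608 = 216*608 = 131328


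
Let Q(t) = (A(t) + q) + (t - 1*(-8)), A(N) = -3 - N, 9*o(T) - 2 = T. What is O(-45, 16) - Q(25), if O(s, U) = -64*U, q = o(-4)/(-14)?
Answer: -64828/63 ≈ -1029.0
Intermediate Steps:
o(T) = 2/9 + T/9
q = 1/63 (q = (2/9 + (1/9)*(-4))/(-14) = (2/9 - 4/9)*(-1/14) = -2/9*(-1/14) = 1/63 ≈ 0.015873)
Q(t) = 316/63 (Q(t) = ((-3 - t) + 1/63) + (t - 1*(-8)) = (-188/63 - t) + (t + 8) = (-188/63 - t) + (8 + t) = 316/63)
O(-45, 16) - Q(25) = -64*16 - 1*316/63 = -1024 - 316/63 = -64828/63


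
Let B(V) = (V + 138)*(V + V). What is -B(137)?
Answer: -75350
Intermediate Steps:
B(V) = 2*V*(138 + V) (B(V) = (138 + V)*(2*V) = 2*V*(138 + V))
-B(137) = -2*137*(138 + 137) = -2*137*275 = -1*75350 = -75350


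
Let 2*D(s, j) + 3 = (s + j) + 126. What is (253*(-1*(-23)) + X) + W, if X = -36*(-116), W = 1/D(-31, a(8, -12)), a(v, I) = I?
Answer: 399801/40 ≈ 9995.0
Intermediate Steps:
D(s, j) = 123/2 + j/2 + s/2 (D(s, j) = -3/2 + ((s + j) + 126)/2 = -3/2 + ((j + s) + 126)/2 = -3/2 + (126 + j + s)/2 = -3/2 + (63 + j/2 + s/2) = 123/2 + j/2 + s/2)
W = 1/40 (W = 1/(123/2 + (½)*(-12) + (½)*(-31)) = 1/(123/2 - 6 - 31/2) = 1/40 ≈ 0.025000)
X = 4176
(253*(-1*(-23)) + X) + W = (253*(-1*(-23)) + 4176) + 1/40 = (253*23 + 4176) + 1/40 = (5819 + 4176) + 1/40 = 9995 + 1/40 = 399801/40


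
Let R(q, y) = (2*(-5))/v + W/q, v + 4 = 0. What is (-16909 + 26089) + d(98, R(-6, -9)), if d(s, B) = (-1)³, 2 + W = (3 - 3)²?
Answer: 9179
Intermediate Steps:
v = -4 (v = -4 + 0 = -4)
W = -2 (W = -2 + (3 - 3)² = -2 + 0² = -2 + 0 = -2)
R(q, y) = 5/2 - 2/q (R(q, y) = (2*(-5))/(-4) - 2/q = -10*(-¼) - 2/q = 5/2 - 2/q)
d(s, B) = -1
(-16909 + 26089) + d(98, R(-6, -9)) = (-16909 + 26089) - 1 = 9180 - 1 = 9179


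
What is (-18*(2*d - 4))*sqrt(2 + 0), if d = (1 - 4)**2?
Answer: -252*sqrt(2) ≈ -356.38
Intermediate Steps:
d = 9 (d = (-3)**2 = 9)
(-18*(2*d - 4))*sqrt(2 + 0) = (-18*(2*9 - 4))*sqrt(2 + 0) = (-18*(18 - 4))*sqrt(2) = (-18*14)*sqrt(2) = -252*sqrt(2)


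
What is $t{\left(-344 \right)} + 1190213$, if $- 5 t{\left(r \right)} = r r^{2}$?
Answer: $\frac{46658649}{5} \approx 9.3317 \cdot 10^{6}$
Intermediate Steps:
$t{\left(r \right)} = - \frac{r^{3}}{5}$ ($t{\left(r \right)} = - \frac{r r^{2}}{5} = - \frac{r^{3}}{5}$)
$t{\left(-344 \right)} + 1190213 = - \frac{\left(-344\right)^{3}}{5} + 1190213 = \left(- \frac{1}{5}\right) \left(-40707584\right) + 1190213 = \frac{40707584}{5} + 1190213 = \frac{46658649}{5}$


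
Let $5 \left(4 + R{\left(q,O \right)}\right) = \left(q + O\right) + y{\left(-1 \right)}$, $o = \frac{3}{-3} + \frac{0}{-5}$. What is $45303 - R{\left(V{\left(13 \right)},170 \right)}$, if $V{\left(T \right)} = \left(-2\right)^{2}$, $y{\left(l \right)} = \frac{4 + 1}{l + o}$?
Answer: $\frac{452727}{10} \approx 45273.0$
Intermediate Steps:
$o = -1$ ($o = 3 \left(- \frac{1}{3}\right) + 0 \left(- \frac{1}{5}\right) = -1 + 0 = -1$)
$y{\left(l \right)} = \frac{5}{-1 + l}$ ($y{\left(l \right)} = \frac{4 + 1}{l - 1} = \frac{5}{-1 + l}$)
$V{\left(T \right)} = 4$
$R{\left(q,O \right)} = - \frac{9}{2} + \frac{O}{5} + \frac{q}{5}$ ($R{\left(q,O \right)} = -4 + \frac{\left(q + O\right) + \frac{5}{-1 - 1}}{5} = -4 + \frac{\left(O + q\right) + \frac{5}{-2}}{5} = -4 + \frac{\left(O + q\right) + 5 \left(- \frac{1}{2}\right)}{5} = -4 + \frac{\left(O + q\right) - \frac{5}{2}}{5} = -4 + \frac{- \frac{5}{2} + O + q}{5} = -4 + \left(- \frac{1}{2} + \frac{O}{5} + \frac{q}{5}\right) = - \frac{9}{2} + \frac{O}{5} + \frac{q}{5}$)
$45303 - R{\left(V{\left(13 \right)},170 \right)} = 45303 - \left(- \frac{9}{2} + \frac{1}{5} \cdot 170 + \frac{1}{5} \cdot 4\right) = 45303 - \left(- \frac{9}{2} + 34 + \frac{4}{5}\right) = 45303 - \frac{303}{10} = \frac{452727}{10}$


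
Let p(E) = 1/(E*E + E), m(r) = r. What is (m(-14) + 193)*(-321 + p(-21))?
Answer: -24132601/420 ≈ -57459.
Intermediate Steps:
p(E) = 1/(E + E²) (p(E) = 1/(E² + E) = 1/(E + E²))
(m(-14) + 193)*(-321 + p(-21)) = (-14 + 193)*(-321 + 1/((-21)*(1 - 21))) = 179*(-321 - 1/21/(-20)) = 179*(-321 - 1/21*(-1/20)) = 179*(-321 + 1/420) = 179*(-134819/420) = -24132601/420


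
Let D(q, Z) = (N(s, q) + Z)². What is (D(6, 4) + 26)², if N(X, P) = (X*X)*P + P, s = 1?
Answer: 79524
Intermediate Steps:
N(X, P) = P + P*X² (N(X, P) = X²*P + P = P*X² + P = P + P*X²)
D(q, Z) = (Z + 2*q)² (D(q, Z) = (q*(1 + 1²) + Z)² = (q*(1 + 1) + Z)² = (q*2 + Z)² = (2*q + Z)² = (Z + 2*q)²)
(D(6, 4) + 26)² = ((4 + 2*6)² + 26)² = ((4 + 12)² + 26)² = (16² + 26)² = (256 + 26)² = 282² = 79524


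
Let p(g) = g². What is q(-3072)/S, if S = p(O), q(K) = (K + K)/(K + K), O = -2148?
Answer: 1/4613904 ≈ 2.1674e-7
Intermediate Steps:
q(K) = 1 (q(K) = (2*K)/((2*K)) = (2*K)*(1/(2*K)) = 1)
S = 4613904 (S = (-2148)² = 4613904)
q(-3072)/S = 1/4613904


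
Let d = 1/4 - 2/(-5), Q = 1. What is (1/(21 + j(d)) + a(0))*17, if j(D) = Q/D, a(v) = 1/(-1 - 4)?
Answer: -3876/1465 ≈ -2.6457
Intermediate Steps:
a(v) = -⅕ (a(v) = 1/(-5) = -⅕)
d = 13/20 (d = 1*(¼) - 2*(-⅕) = ¼ + ⅖ = 13/20 ≈ 0.65000)
j(D) = 1/D
(1/(21 + j(d)) + a(0))*17 = (1/(21 + 1/(13/20)) - ⅕)*17 = (1/(21 + 20/13) - ⅕)*17 = (1/(293/13) - ⅕)*17 = (13/293 - ⅕)*17 = -228/1465*17 = -3876/1465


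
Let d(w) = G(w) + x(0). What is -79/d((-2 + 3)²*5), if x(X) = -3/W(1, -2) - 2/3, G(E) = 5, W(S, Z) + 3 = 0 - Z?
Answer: -237/22 ≈ -10.773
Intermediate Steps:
W(S, Z) = -3 - Z (W(S, Z) = -3 + (0 - Z) = -3 - Z)
x(X) = 7/3 (x(X) = -3/(-3 - 1*(-2)) - 2/3 = -3/(-3 + 2) - 2*⅓ = -3/(-1) - ⅔ = -3*(-1) - ⅔ = 3 - ⅔ = 7/3)
d(w) = 22/3 (d(w) = 5 + 7/3 = 22/3)
-79/d((-2 + 3)²*5) = -79/22/3 = -79*3/22 = -237/22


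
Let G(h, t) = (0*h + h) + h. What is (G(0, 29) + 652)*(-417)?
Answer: -271884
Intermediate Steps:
G(h, t) = 2*h (G(h, t) = (0 + h) + h = h + h = 2*h)
(G(0, 29) + 652)*(-417) = (2*0 + 652)*(-417) = (0 + 652)*(-417) = 652*(-417) = -271884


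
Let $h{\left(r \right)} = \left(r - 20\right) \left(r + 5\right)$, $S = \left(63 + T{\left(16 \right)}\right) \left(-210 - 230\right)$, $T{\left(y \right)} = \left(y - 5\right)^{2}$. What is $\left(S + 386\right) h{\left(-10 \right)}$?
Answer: $-12086100$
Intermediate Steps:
$T{\left(y \right)} = \left(-5 + y\right)^{2}$
$S = -80960$ ($S = \left(63 + \left(-5 + 16\right)^{2}\right) \left(-210 - 230\right) = \left(63 + 11^{2}\right) \left(-440\right) = \left(63 + 121\right) \left(-440\right) = 184 \left(-440\right) = -80960$)
$h{\left(r \right)} = \left(-20 + r\right) \left(5 + r\right)$
$\left(S + 386\right) h{\left(-10 \right)} = \left(-80960 + 386\right) \left(-100 + \left(-10\right)^{2} - -150\right) = - 80574 \left(-100 + 100 + 150\right) = \left(-80574\right) 150 = -12086100$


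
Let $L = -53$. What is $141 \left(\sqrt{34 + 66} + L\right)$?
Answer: $-6063$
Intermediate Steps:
$141 \left(\sqrt{34 + 66} + L\right) = 141 \left(\sqrt{34 + 66} - 53\right) = 141 \left(\sqrt{100} - 53\right) = 141 \left(10 - 53\right) = 141 \left(-43\right) = -6063$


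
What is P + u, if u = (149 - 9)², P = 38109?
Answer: 57709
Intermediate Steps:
u = 19600 (u = 140² = 19600)
P + u = 38109 + 19600 = 57709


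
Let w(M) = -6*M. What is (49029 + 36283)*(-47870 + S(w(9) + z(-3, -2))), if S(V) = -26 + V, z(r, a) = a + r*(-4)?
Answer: -4089857280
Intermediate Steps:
z(r, a) = a - 4*r
(49029 + 36283)*(-47870 + S(w(9) + z(-3, -2))) = (49029 + 36283)*(-47870 + (-26 + (-6*9 + (-2 - 4*(-3))))) = 85312*(-47870 + (-26 + (-54 + (-2 + 12)))) = 85312*(-47870 + (-26 + (-54 + 10))) = 85312*(-47870 + (-26 - 44)) = 85312*(-47870 - 70) = 85312*(-47940) = -4089857280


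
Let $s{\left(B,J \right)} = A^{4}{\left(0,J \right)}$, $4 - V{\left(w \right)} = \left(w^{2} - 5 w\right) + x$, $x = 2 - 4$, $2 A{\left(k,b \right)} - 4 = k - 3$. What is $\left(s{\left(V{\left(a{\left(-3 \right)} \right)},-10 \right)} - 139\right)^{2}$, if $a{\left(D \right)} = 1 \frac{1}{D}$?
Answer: $\frac{4941729}{256} \approx 19304.0$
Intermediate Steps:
$a{\left(D \right)} = \frac{1}{D}$
$A{\left(k,b \right)} = \frac{1}{2} + \frac{k}{2}$ ($A{\left(k,b \right)} = 2 + \frac{k - 3}{2} = 2 + \frac{-3 + k}{2} = 2 + \left(- \frac{3}{2} + \frac{k}{2}\right) = \frac{1}{2} + \frac{k}{2}$)
$x = -2$
$V{\left(w \right)} = 6 - w^{2} + 5 w$ ($V{\left(w \right)} = 4 - \left(\left(w^{2} - 5 w\right) - 2\right) = 4 - \left(-2 + w^{2} - 5 w\right) = 4 + \left(2 - w^{2} + 5 w\right) = 6 - w^{2} + 5 w$)
$s{\left(B,J \right)} = \frac{1}{16}$ ($s{\left(B,J \right)} = \left(\frac{1}{2} + \frac{1}{2} \cdot 0\right)^{4} = \left(\frac{1}{2} + 0\right)^{4} = \left(\frac{1}{2}\right)^{4} = \frac{1}{16}$)
$\left(s{\left(V{\left(a{\left(-3 \right)} \right)},-10 \right)} - 139\right)^{2} = \left(\frac{1}{16} - 139\right)^{2} = \left(- \frac{2223}{16}\right)^{2} = \frac{4941729}{256}$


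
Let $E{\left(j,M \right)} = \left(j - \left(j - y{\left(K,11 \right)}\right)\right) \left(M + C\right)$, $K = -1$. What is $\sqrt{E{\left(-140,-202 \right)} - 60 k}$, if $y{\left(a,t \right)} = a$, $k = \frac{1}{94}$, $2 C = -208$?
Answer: $\frac{4 \sqrt{42159}}{47} \approx 17.475$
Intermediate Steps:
$C = -104$ ($C = \frac{1}{2} \left(-208\right) = -104$)
$k = \frac{1}{94} \approx 0.010638$
$E{\left(j,M \right)} = 104 - M$ ($E{\left(j,M \right)} = \left(j - \left(1 + j\right)\right) \left(M - 104\right) = - (-104 + M) = 104 - M$)
$\sqrt{E{\left(-140,-202 \right)} - 60 k} = \sqrt{\left(104 - -202\right) - \frac{30}{47}} = \sqrt{\left(104 + 202\right) - \frac{30}{47}} = \sqrt{306 - \frac{30}{47}} = \sqrt{\frac{14352}{47}} = \frac{4 \sqrt{42159}}{47}$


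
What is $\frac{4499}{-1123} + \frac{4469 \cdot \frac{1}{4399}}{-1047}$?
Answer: $- \frac{20726301434}{5172260619} \approx -4.0072$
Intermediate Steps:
$\frac{4499}{-1123} + \frac{4469 \cdot \frac{1}{4399}}{-1047} = 4499 \left(- \frac{1}{1123}\right) + 4469 \cdot \frac{1}{4399} \left(- \frac{1}{1047}\right) = - \frac{4499}{1123} + \frac{4469}{4399} \left(- \frac{1}{1047}\right) = - \frac{4499}{1123} - \frac{4469}{4605753} = - \frac{20726301434}{5172260619}$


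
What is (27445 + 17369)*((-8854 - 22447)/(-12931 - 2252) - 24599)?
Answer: -796953644344/723 ≈ -1.1023e+9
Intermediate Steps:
(27445 + 17369)*((-8854 - 22447)/(-12931 - 2252) - 24599) = 44814*(-31301/(-15183) - 24599) = 44814*(-31301*(-1/15183) - 24599) = 44814*(31301/15183 - 24599) = 44814*(-373455316/15183) = -796953644344/723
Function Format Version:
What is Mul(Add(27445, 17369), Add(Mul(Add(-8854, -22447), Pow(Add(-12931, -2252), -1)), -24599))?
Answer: Rational(-796953644344, 723) ≈ -1.1023e+9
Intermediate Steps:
Mul(Add(27445, 17369), Add(Mul(Add(-8854, -22447), Pow(Add(-12931, -2252), -1)), -24599)) = Mul(44814, Add(Mul(-31301, Pow(-15183, -1)), -24599)) = Mul(44814, Add(Mul(-31301, Rational(-1, 15183)), -24599)) = Mul(44814, Add(Rational(31301, 15183), -24599)) = Mul(44814, Rational(-373455316, 15183)) = Rational(-796953644344, 723)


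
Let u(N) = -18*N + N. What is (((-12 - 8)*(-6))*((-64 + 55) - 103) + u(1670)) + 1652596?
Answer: 1610766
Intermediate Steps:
u(N) = -17*N
(((-12 - 8)*(-6))*((-64 + 55) - 103) + u(1670)) + 1652596 = (((-12 - 8)*(-6))*((-64 + 55) - 103) - 17*1670) + 1652596 = ((-20*(-6))*(-9 - 103) - 28390) + 1652596 = (120*(-112) - 28390) + 1652596 = (-13440 - 28390) + 1652596 = -41830 + 1652596 = 1610766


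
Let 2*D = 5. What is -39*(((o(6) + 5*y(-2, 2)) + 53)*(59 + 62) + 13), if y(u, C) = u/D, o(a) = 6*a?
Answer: -401622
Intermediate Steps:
D = 5/2 (D = (1/2)*5 = 5/2 ≈ 2.5000)
y(u, C) = 2*u/5 (y(u, C) = u/(5/2) = u*(2/5) = 2*u/5)
-39*(((o(6) + 5*y(-2, 2)) + 53)*(59 + 62) + 13) = -39*(((6*6 + 5*((2/5)*(-2))) + 53)*(59 + 62) + 13) = -39*(((36 + 5*(-4/5)) + 53)*121 + 13) = -39*(((36 - 4) + 53)*121 + 13) = -39*((32 + 53)*121 + 13) = -39*(85*121 + 13) = -39*(10285 + 13) = -39*10298 = -401622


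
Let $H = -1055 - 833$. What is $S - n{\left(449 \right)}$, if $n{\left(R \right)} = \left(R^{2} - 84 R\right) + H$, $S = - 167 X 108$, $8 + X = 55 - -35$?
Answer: $-1640949$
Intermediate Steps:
$X = 82$ ($X = -8 + \left(55 - -35\right) = -8 + \left(55 + 35\right) = -8 + 90 = 82$)
$S = -1478952$ ($S = \left(-167\right) 82 \cdot 108 = \left(-13694\right) 108 = -1478952$)
$H = -1888$
$n{\left(R \right)} = -1888 + R^{2} - 84 R$ ($n{\left(R \right)} = \left(R^{2} - 84 R\right) - 1888 = -1888 + R^{2} - 84 R$)
$S - n{\left(449 \right)} = -1478952 - \left(-1888 + 449^{2} - 37716\right) = -1478952 - \left(-1888 + 201601 - 37716\right) = -1478952 - 161997 = -1640949$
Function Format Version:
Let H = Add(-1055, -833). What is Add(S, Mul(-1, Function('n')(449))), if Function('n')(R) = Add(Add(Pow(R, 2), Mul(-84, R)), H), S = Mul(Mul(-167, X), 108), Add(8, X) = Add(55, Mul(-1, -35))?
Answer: -1640949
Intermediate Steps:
X = 82 (X = Add(-8, Add(55, Mul(-1, -35))) = Add(-8, Add(55, 35)) = Add(-8, 90) = 82)
S = -1478952 (S = Mul(Mul(-167, 82), 108) = Mul(-13694, 108) = -1478952)
H = -1888
Function('n')(R) = Add(-1888, Pow(R, 2), Mul(-84, R)) (Function('n')(R) = Add(Add(Pow(R, 2), Mul(-84, R)), -1888) = Add(-1888, Pow(R, 2), Mul(-84, R)))
Add(S, Mul(-1, Function('n')(449))) = Add(-1478952, Mul(-1, Add(-1888, Pow(449, 2), Mul(-84, 449)))) = Add(-1478952, Mul(-1, Add(-1888, 201601, -37716))) = Add(-1478952, Mul(-1, 161997)) = Add(-1478952, -161997) = -1640949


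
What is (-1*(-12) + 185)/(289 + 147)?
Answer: 197/436 ≈ 0.45183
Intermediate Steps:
(-1*(-12) + 185)/(289 + 147) = (12 + 185)/436 = 197*(1/436) = 197/436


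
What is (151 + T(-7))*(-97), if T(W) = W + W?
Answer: -13289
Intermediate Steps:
T(W) = 2*W
(151 + T(-7))*(-97) = (151 + 2*(-7))*(-97) = (151 - 14)*(-97) = 137*(-97) = -13289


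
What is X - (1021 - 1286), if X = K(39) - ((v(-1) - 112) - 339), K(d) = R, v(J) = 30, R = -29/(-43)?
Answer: 29527/43 ≈ 686.67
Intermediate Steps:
R = 29/43 (R = -29*(-1/43) = 29/43 ≈ 0.67442)
K(d) = 29/43
X = 18132/43 (X = 29/43 - ((30 - 112) - 339) = 29/43 - (-82 - 339) = 29/43 - 1*(-421) = 29/43 + 421 = 18132/43 ≈ 421.67)
X - (1021 - 1286) = 18132/43 - (1021 - 1286) = 18132/43 - 1*(-265) = 18132/43 + 265 = 29527/43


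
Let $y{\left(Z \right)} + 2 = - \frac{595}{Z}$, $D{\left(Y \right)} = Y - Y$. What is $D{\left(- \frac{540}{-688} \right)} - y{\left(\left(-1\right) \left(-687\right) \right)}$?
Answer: $\frac{1969}{687} \approx 2.8661$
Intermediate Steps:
$D{\left(Y \right)} = 0$
$y{\left(Z \right)} = -2 - \frac{595}{Z}$
$D{\left(- \frac{540}{-688} \right)} - y{\left(\left(-1\right) \left(-687\right) \right)} = 0 - \left(-2 - \frac{595}{\left(-1\right) \left(-687\right)}\right) = 0 - \left(-2 - \frac{595}{687}\right) = 0 - - \frac{1969}{687} = 0 + \frac{1969}{687} = \frac{1969}{687}$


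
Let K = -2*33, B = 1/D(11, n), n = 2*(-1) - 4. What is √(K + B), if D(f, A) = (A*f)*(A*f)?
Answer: I*√287495/66 ≈ 8.124*I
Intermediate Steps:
n = -6 (n = -2 - 4 = -6)
D(f, A) = A²*f²
B = 1/4356 (B = 1/((-6)²*11²) = 1/(36*121) = 1/4356 ≈ 0.00022957)
K = -66
√(K + B) = √(-66 + 1/4356) = √(-287495/4356) = I*√287495/66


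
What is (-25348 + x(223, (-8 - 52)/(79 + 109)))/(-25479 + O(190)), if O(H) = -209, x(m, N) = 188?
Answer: 3145/3211 ≈ 0.97945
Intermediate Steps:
(-25348 + x(223, (-8 - 52)/(79 + 109)))/(-25479 + O(190)) = (-25348 + 188)/(-25479 - 209) = -25160/(-25688) = -25160*(-1/25688) = 3145/3211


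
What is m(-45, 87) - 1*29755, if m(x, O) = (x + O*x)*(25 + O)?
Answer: -473275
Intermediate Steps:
m(x, O) = (25 + O)*(x + O*x)
m(-45, 87) - 1*29755 = -45*(25 + 87**2 + 26*87) - 1*29755 = -45*(25 + 7569 + 2262) - 29755 = -45*9856 - 29755 = -443520 - 29755 = -473275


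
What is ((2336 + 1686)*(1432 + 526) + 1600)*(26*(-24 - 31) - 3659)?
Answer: -40084404164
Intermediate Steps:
((2336 + 1686)*(1432 + 526) + 1600)*(26*(-24 - 31) - 3659) = (4022*1958 + 1600)*(26*(-55) - 3659) = (7875076 + 1600)*(-1430 - 3659) = 7876676*(-5089) = -40084404164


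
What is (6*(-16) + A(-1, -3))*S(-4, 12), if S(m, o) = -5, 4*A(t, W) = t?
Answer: 1925/4 ≈ 481.25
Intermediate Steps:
A(t, W) = t/4
(6*(-16) + A(-1, -3))*S(-4, 12) = (6*(-16) + (¼)*(-1))*(-5) = (-96 - ¼)*(-5) = -385/4*(-5) = 1925/4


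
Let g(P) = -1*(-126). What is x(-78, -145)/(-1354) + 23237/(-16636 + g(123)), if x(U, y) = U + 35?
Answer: -7688242/5588635 ≈ -1.3757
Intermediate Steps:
g(P) = 126
x(U, y) = 35 + U
x(-78, -145)/(-1354) + 23237/(-16636 + g(123)) = (35 - 78)/(-1354) + 23237/(-16636 + 126) = -43*(-1/1354) + 23237/(-16510) = 43/1354 + 23237*(-1/16510) = 43/1354 - 23237/16510 = -7688242/5588635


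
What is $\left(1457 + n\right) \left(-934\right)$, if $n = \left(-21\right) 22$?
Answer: $-929330$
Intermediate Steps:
$n = -462$
$\left(1457 + n\right) \left(-934\right) = \left(1457 - 462\right) \left(-934\right) = 995 \left(-934\right) = -929330$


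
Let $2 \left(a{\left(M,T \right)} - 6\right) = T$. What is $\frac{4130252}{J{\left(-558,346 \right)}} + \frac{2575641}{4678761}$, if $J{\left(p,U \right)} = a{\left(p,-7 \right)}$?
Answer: $\frac{12882978944583}{7797935} \approx 1.6521 \cdot 10^{6}$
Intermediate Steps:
$a{\left(M,T \right)} = 6 + \frac{T}{2}$
$J{\left(p,U \right)} = \frac{5}{2}$ ($J{\left(p,U \right)} = 6 + \frac{1}{2} \left(-7\right) = 6 - \frac{7}{2} = \frac{5}{2}$)
$\frac{4130252}{J{\left(-558,346 \right)}} + \frac{2575641}{4678761} = \frac{4130252}{\frac{5}{2}} + \frac{2575641}{4678761} = 4130252 \cdot \frac{2}{5} + 2575641 \cdot \frac{1}{4678761} = \frac{8260504}{5} + \frac{858547}{1559587} = \frac{12882978944583}{7797935}$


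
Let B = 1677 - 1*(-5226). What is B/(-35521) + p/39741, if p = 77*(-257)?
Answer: -977257192/1411640061 ≈ -0.69228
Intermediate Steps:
p = -19789
B = 6903 (B = 1677 + 5226 = 6903)
B/(-35521) + p/39741 = 6903/(-35521) - 19789/39741 = 6903*(-1/35521) - 19789*1/39741 = -6903/35521 - 19789/39741 = -977257192/1411640061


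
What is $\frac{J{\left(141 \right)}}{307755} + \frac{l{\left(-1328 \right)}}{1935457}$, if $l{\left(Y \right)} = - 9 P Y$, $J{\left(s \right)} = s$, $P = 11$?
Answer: $\frac{13578021599}{198548856345} \approx 0.068386$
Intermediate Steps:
$l{\left(Y \right)} = - 99 Y$ ($l{\left(Y \right)} = \left(-9\right) 11 Y = - 99 Y$)
$\frac{J{\left(141 \right)}}{307755} + \frac{l{\left(-1328 \right)}}{1935457} = \frac{141}{307755} + \frac{\left(-99\right) \left(-1328\right)}{1935457} = 141 \cdot \frac{1}{307755} + 131472 \cdot \frac{1}{1935457} = \frac{47}{102585} + \frac{131472}{1935457} = \frac{13578021599}{198548856345}$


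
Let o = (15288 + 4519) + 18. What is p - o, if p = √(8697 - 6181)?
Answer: -19825 + 2*√629 ≈ -19775.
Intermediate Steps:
o = 19825 (o = 19807 + 18 = 19825)
p = 2*√629 (p = √2516 = 2*√629 ≈ 50.160)
p - o = 2*√629 - 1*19825 = 2*√629 - 19825 = -19825 + 2*√629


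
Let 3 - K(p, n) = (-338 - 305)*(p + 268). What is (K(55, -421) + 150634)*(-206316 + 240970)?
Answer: 12417429204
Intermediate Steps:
K(p, n) = 172327 + 643*p (K(p, n) = 3 - (-338 - 305)*(p + 268) = 3 - (-643)*(268 + p) = 3 - (-172324 - 643*p) = 3 + (172324 + 643*p) = 172327 + 643*p)
(K(55, -421) + 150634)*(-206316 + 240970) = ((172327 + 643*55) + 150634)*(-206316 + 240970) = ((172327 + 35365) + 150634)*34654 = (207692 + 150634)*34654 = 358326*34654 = 12417429204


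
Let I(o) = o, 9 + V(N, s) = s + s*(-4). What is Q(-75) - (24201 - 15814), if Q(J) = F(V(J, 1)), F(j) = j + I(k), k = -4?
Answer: -8403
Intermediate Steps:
V(N, s) = -9 - 3*s (V(N, s) = -9 + (s + s*(-4)) = -9 + (s - 4*s) = -9 - 3*s)
F(j) = -4 + j (F(j) = j - 4 = -4 + j)
Q(J) = -16 (Q(J) = -4 + (-9 - 3*1) = -4 + (-9 - 3) = -4 - 12 = -16)
Q(-75) - (24201 - 15814) = -16 - (24201 - 15814) = -16 - 1*8387 = -16 - 8387 = -8403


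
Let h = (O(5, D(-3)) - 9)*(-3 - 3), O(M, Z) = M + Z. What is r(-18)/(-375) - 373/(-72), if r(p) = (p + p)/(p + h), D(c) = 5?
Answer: 46589/9000 ≈ 5.1766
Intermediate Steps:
h = -6 (h = ((5 + 5) - 9)*(-3 - 3) = (10 - 9)*(-6) = 1*(-6) = -6)
r(p) = 2*p/(-6 + p) (r(p) = (p + p)/(p - 6) = (2*p)/(-6 + p) = 2*p/(-6 + p))
r(-18)/(-375) - 373/(-72) = (2*(-18)/(-6 - 18))/(-375) - 373/(-72) = (2*(-18)/(-24))*(-1/375) - 373*(-1/72) = (2*(-18)*(-1/24))*(-1/375) + 373/72 = (3/2)*(-1/375) + 373/72 = -1/250 + 373/72 = 46589/9000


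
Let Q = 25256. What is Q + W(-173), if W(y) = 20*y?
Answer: 21796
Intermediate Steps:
Q + W(-173) = 25256 + 20*(-173) = 25256 - 3460 = 21796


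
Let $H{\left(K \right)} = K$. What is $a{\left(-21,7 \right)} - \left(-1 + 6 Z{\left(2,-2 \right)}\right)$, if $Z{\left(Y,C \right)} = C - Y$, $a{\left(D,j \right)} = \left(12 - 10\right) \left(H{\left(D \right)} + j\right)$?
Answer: $-3$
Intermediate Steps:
$a{\left(D,j \right)} = 2 D + 2 j$ ($a{\left(D,j \right)} = \left(12 - 10\right) \left(D + j\right) = 2 \left(D + j\right) = 2 D + 2 j$)
$a{\left(-21,7 \right)} - \left(-1 + 6 Z{\left(2,-2 \right)}\right) = \left(2 \left(-21\right) + 2 \cdot 7\right) - \left(-1 + 6 \left(-2 - 2\right)\right) = \left(-42 + 14\right) - \left(-1 + 6 \left(-2 - 2\right)\right) = -28 - \left(-1 + 6 \left(-4\right)\right) = -28 - \left(-1 - 24\right) = -28 - -25 = -28 + 25 = -3$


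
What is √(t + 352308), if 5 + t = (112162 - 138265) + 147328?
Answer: 2*√118382 ≈ 688.13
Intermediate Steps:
t = 121220 (t = -5 + ((112162 - 138265) + 147328) = -5 + (-26103 + 147328) = -5 + 121225 = 121220)
√(t + 352308) = √(121220 + 352308) = √473528 = 2*√118382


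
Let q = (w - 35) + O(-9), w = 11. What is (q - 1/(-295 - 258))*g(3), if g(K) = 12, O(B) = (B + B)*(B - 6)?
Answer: 1632468/553 ≈ 2952.0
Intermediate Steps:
O(B) = 2*B*(-6 + B) (O(B) = (2*B)*(-6 + B) = 2*B*(-6 + B))
q = 246 (q = (11 - 35) + 2*(-9)*(-6 - 9) = -24 + 2*(-9)*(-15) = -24 + 270 = 246)
(q - 1/(-295 - 258))*g(3) = (246 - 1/(-295 - 258))*12 = (246 - 1/(-553))*12 = (246 - 1*(-1/553))*12 = (246 + 1/553)*12 = (136039/553)*12 = 1632468/553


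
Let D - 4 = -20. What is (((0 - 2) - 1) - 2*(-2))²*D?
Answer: -16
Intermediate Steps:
D = -16 (D = 4 - 20 = -16)
(((0 - 2) - 1) - 2*(-2))²*D = (((0 - 2) - 1) - 2*(-2))²*(-16) = ((-2 - 1) + 4)²*(-16) = (-3 + 4)²*(-16) = 1²*(-16) = 1*(-16) = -16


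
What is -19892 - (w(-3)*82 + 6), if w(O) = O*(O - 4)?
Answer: -21620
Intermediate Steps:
w(O) = O*(-4 + O)
-19892 - (w(-3)*82 + 6) = -19892 - (-3*(-4 - 3)*82 + 6) = -19892 - (-3*(-7)*82 + 6) = -19892 - (21*82 + 6) = -19892 - (1722 + 6) = -19892 - 1*1728 = -19892 - 1728 = -21620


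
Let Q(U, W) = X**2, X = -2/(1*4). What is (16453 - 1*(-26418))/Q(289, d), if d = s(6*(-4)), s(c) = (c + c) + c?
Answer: 171484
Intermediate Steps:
s(c) = 3*c (s(c) = 2*c + c = 3*c)
d = -72 (d = 3*(6*(-4)) = 3*(-24) = -72)
X = -1/2 (X = -2/4 = -2*1/4 = -1/2 ≈ -0.50000)
Q(U, W) = 1/4 (Q(U, W) = (-1/2)**2 = 1/4)
(16453 - 1*(-26418))/Q(289, d) = (16453 - 1*(-26418))/(1/4) = (16453 + 26418)*4 = 42871*4 = 171484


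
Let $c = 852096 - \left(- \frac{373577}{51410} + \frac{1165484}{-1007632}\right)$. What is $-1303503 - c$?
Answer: $- \frac{13958194271697873}{6475295140} \approx -2.1556 \cdot 10^{6}$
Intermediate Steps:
$c = \frac{5517627630822453}{6475295140}$ ($c = 852096 - \left(\left(-373577\right) \frac{1}{51410} + 1165484 \left(- \frac{1}{1007632}\right)\right) = 852096 - \left(- \frac{373577}{51410} - \frac{291371}{251908}\right) = 852096 - - \frac{54543209013}{6475295140} = 852096 + \frac{54543209013}{6475295140} = \frac{5517627630822453}{6475295140} \approx 8.521 \cdot 10^{5}$)
$-1303503 - c = -1303503 - \frac{5517627630822453}{6475295140} = - \frac{13958194271697873}{6475295140}$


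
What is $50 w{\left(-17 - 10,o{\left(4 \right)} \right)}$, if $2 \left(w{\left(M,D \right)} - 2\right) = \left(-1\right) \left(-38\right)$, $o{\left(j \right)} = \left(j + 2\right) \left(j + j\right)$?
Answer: $1050$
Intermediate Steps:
$o{\left(j \right)} = 2 j \left(2 + j\right)$ ($o{\left(j \right)} = \left(2 + j\right) 2 j = 2 j \left(2 + j\right)$)
$w{\left(M,D \right)} = 21$ ($w{\left(M,D \right)} = 2 + \frac{\left(-1\right) \left(-38\right)}{2} = 2 + \frac{1}{2} \cdot 38 = 2 + 19 = 21$)
$50 w{\left(-17 - 10,o{\left(4 \right)} \right)} = 50 \cdot 21 = 1050$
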